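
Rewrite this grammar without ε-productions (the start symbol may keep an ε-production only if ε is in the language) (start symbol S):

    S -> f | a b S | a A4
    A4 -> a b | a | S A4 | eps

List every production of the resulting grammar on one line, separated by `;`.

S -> f | a b S | a A4 | a; A4 -> a b | a | S A4 | S

Nullable nonterminals: {A4}.
ε ∉ L(G), so no ε-production is kept.
Add the nullable-subset variants: S → a A4 gives a A4 | a. A4 → S A4 gives S A4 | S.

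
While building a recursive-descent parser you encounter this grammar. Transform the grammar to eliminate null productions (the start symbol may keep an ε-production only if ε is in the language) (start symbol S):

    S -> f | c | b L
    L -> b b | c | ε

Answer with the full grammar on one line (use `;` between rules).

Nullable set = {L}.
ε ∉ L(G), so no ε-production is kept.
For each production, add variants omitting each subset of nullable occurrences: S → b L gives b L | b.

S -> f | c | b L | b; L -> b b | c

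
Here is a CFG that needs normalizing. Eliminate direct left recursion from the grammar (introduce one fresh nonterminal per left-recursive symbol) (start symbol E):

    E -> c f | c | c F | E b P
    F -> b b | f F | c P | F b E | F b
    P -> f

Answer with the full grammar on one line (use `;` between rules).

E -> c f E' | c E' | c F E'; F -> b b F' | f F F' | c P F'; P -> f; E' -> b P E' | ε; F' -> b E F' | b F' | ε

Left recursion appears on E, F.
For E: α = {b P}, β = {c f, c, c F}. Rewrite as E → β E' and E' → α E' | ε.
For F: α = {b E, b}, β = {b b, f F, c P}. Rewrite as F → β F' and F' → α F' | ε.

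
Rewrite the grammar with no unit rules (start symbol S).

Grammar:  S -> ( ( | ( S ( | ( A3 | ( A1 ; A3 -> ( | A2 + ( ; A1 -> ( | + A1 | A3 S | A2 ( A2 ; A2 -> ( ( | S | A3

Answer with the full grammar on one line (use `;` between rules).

Unit pairs: A2 ⇒* {A3, S}.
Replace each nonterminal's rules with the union of the non-unit rules of every nonterminal it unit-derives.

S -> ( ( | ( S ( | ( A3 | ( A1; A3 -> ( | A2 + (; A1 -> ( | + A1 | A3 S | A2 ( A2; A2 -> ( ( | ( S ( | ( A3 | ( A1 | ( | A2 + (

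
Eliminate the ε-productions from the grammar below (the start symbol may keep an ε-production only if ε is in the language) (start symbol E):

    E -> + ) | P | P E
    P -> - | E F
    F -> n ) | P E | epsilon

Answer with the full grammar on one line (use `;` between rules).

E -> + ) | P | P E; P -> - | E F | E; F -> n ) | P E

Nullable nonterminals: {F}.
ε ∉ L(G), so no ε-production is kept.
Add the nullable-subset variants: P → E F gives E F | E.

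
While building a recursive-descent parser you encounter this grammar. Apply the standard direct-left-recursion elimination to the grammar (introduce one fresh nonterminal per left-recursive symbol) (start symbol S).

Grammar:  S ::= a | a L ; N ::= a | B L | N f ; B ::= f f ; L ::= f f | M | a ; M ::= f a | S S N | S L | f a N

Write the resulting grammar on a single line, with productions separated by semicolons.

S ::= a | a L; N ::= a N' | B L N'; B ::= f f; L ::= f f | M | a; M ::= f a | S S N | S L | f a N; N' ::= f N' | epsilon

Directly left-recursive nonterminal: N.
For N: α = {f}, β = {a, B L}. Rewrite as N → β N' and N' → α N' | ε.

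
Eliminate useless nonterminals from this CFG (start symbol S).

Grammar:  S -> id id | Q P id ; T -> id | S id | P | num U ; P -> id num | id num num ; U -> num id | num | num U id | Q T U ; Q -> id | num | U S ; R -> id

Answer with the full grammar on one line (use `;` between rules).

Generating nonterminals: {P, Q, R, S, T, U}.
Reachable from S after that: {P, Q, S, T, U}.
Removed useless symbols: {R} and every production mentioning them.

S -> id id | Q P id; T -> id | S id | P | num U; P -> id num | id num num; U -> num id | num | num U id | Q T U; Q -> id | num | U S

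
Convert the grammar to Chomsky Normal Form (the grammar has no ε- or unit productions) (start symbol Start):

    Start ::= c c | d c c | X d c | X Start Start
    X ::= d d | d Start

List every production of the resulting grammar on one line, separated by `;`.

Introduce a nonterminal for each terminal appearing in a rule of length ≥ 2: X1 → c, X2 → d.
Binarize each right-hand side of length ≥ 3 by chaining fresh nonterminals (Y1, Y2, …): affected rules were Start → X2 X1 X1; Start → X X2 X1; Start → X Start Start.

Start ::= X1 X1 | X2 Y1 | X Y2 | X Y3; X ::= X2 X2 | X2 Start; X1 ::= c; X2 ::= d; Y1 ::= X1 X1; Y2 ::= X2 X1; Y3 ::= Start Start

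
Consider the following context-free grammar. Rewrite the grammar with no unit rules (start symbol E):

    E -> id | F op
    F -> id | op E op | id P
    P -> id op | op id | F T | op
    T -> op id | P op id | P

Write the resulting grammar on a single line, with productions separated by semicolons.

E -> id | F op; F -> id | op E op | id P; P -> id op | op id | F T | op; T -> id op | op id | F T | op | P op id

Unit pairs: T ⇒* {P}.
Replace each nonterminal's rules with the union of the non-unit rules of every nonterminal it unit-derives.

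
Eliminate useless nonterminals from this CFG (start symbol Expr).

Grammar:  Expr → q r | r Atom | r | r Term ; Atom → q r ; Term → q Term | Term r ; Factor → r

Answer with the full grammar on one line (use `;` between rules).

Generating nonterminals: {Atom, Expr, Factor}.
Reachable from Expr after that: {Atom, Expr}.
Removed useless symbols: {Factor, Term} and every production mentioning them.

Expr → q r | r Atom | r; Atom → q r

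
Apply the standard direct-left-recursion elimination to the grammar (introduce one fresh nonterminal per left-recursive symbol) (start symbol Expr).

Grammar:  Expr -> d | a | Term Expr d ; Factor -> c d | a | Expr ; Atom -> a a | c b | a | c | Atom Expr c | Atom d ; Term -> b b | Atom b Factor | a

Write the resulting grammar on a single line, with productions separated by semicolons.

Expr -> d | a | Term Expr d; Factor -> c d | a | Expr; Atom -> a a Atom1 | c b Atom1 | a Atom1 | c Atom1; Term -> b b | Atom b Factor | a; Atom1 -> Expr c Atom1 | d Atom1 | ε

Left recursion appears on Atom.
For Atom: α = {Expr c, d}, β = {a a, c b, a, c}. Rewrite as Atom → β Atom1 and Atom1 → α Atom1 | ε.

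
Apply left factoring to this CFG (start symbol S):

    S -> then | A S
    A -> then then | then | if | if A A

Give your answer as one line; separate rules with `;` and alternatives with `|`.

S -> then | A S; A -> then A' | if A''; A' -> then | epsilon; A'' -> epsilon | A A

A has alternatives sharing prefix 'then': factor to A → then A' with A' → then | ε.
A has alternatives sharing prefix 'if': factor to A → if A'' with A'' → ε | A A.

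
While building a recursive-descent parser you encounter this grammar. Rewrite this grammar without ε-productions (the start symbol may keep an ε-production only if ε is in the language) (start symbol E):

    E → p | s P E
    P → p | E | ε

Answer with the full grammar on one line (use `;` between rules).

The nullable symbols are {P}.
ε ∉ L(G), so no ε-production is kept.
Expand every rule over subsets of its nullable positions: E → s P E gives s P E | s E.

E → p | s P E | s E; P → p | E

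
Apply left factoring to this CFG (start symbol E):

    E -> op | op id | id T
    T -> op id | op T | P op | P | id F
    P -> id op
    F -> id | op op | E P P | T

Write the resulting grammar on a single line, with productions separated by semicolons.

E has alternatives sharing prefix 'op': factor to E → op E' with E' → ε | id.
T has alternatives sharing prefix 'op': factor to T → op T' with T' → id | T.
T has alternatives sharing prefix 'P': factor to T → P T'' with T'' → op | ε.

E -> id T | op E'; T -> id F | op T' | P T''; P -> id op; F -> id | op op | E P P | T; E' -> ε | id; T' -> id | T; T'' -> op | ε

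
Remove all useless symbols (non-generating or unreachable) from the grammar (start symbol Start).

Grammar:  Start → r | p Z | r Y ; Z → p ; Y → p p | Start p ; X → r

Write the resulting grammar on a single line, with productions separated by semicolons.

Generating nonterminals: {Start, X, Y, Z}.
Reachable from Start after that: {Start, Y, Z}.
Removed useless symbols: {X} and every production mentioning them.

Start → r | p Z | r Y; Z → p; Y → p p | Start p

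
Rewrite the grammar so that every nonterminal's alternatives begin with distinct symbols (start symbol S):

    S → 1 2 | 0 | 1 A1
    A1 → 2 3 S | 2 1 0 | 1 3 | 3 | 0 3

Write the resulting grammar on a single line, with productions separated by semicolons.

S has alternatives sharing prefix '1': factor to S → 1 S' with S' → 2 | A1.
A1 has alternatives sharing prefix '2': factor to A1 → 2 A1' with A1' → 3 S | 1 0.

S → 0 | 1 S'; A1 → 1 3 | 3 | 0 3 | 2 A1'; S' → 2 | A1; A1' → 3 S | 1 0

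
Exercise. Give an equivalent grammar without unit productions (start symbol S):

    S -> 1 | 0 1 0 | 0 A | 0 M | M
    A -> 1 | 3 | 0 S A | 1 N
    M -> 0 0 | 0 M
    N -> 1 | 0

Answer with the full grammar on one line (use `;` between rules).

S -> 1 | 0 1 0 | 0 A | 0 M | 0 0; A -> 1 | 3 | 0 S A | 1 N; M -> 0 0 | 0 M; N -> 1 | 0

Unit pairs: S ⇒* {M}.
For every A with A ⇒* B via unit rules, add B's non-unit alternatives to A; then delete every rule of the form X → Y.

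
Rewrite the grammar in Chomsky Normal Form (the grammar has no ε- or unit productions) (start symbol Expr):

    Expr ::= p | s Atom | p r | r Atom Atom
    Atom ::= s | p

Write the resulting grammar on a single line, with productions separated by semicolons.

Introduce a nonterminal for each terminal appearing in a rule of length ≥ 2: X1 → s, X2 → p, X3 → r.
Binarize each right-hand side of length ≥ 3 by chaining fresh nonterminals (Y1, Y2, …): affected rules were Expr → X3 Atom Atom.

Expr ::= p | X1 Atom | X2 X3 | X3 Y1; Atom ::= s | p; X1 ::= s; X2 ::= p; X3 ::= r; Y1 ::= Atom Atom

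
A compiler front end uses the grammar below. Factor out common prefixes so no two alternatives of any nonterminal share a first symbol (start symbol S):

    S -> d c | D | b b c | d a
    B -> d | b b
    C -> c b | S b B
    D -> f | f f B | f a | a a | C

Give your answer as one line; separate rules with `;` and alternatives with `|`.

S has alternatives sharing prefix 'd': factor to S → d S' with S' → c | a.
D has alternatives sharing prefix 'f': factor to D → f D' with D' → ε | f B | a.

S -> D | b b c | d S'; B -> d | b b; C -> c b | S b B; D -> a a | C | f D'; S' -> c | a; D' -> ε | f B | a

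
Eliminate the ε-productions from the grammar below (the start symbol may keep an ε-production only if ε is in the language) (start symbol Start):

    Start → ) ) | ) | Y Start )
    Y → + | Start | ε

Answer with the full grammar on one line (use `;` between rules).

Start → ) ) | ) | Y Start ) | Start ); Y → + | Start

The nullable symbols are {Y}.
ε ∉ L(G), so no ε-production is kept.
For each production, add variants omitting each subset of nullable occurrences: Start → Y Start ) gives Y Start ) | Start ).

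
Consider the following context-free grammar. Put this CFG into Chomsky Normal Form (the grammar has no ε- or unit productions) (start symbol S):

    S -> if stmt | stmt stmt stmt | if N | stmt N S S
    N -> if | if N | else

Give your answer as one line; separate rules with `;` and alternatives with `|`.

S -> X1 X2 | X2 Y1 | X1 N | X2 Y2; N -> if | X1 N | else; X1 -> if; X2 -> stmt; Y1 -> X2 X2; Y2 -> N Y3; Y3 -> S S

Introduce a nonterminal for each terminal appearing in a rule of length ≥ 2: X1 → if, X2 → stmt.
Binarize each right-hand side of length ≥ 3 by chaining fresh nonterminals (Y1, Y2, …): affected rules were S → X2 X2 X2; S → X2 N S S.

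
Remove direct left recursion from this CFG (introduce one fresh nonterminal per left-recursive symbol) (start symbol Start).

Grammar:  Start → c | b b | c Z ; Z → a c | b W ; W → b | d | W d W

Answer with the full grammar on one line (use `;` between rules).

Start → c | b b | c Z; Z → a c | b W; W → b W1 | d W1; W1 → d W W1 | epsilon

Directly left-recursive nonterminal: W.
For W: α = {d W}, β = {b, d}. Rewrite as W → β W1 and W1 → α W1 | ε.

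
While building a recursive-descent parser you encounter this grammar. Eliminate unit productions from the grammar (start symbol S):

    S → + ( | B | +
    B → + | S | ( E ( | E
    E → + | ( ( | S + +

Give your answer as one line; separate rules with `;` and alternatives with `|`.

Unit pairs: B ⇒* {E, S}; S ⇒* {B, E}.
For each unit pair (A, B), copy every non-unit production of B to A, then drop all unit productions.

S → + | ( E ( | ( ( | S + + | + (; B → + | ( E ( | ( ( | S + + | + (; E → + | ( ( | S + +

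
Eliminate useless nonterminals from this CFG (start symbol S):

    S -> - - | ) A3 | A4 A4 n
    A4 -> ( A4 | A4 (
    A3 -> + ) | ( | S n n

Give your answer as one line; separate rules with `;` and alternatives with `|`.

S -> - - | ) A3; A3 -> + ) | ( | S n n

Generating nonterminals: {A3, S}.
Reachable from S after that: {A3, S}.
Removed useless symbols: {A4} and every production mentioning them.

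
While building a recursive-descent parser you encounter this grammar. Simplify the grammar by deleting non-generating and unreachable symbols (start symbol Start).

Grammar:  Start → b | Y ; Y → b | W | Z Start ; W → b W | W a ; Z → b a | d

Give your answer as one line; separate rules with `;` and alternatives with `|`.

Generating nonterminals: {Start, Y, Z}.
Reachable from Start after that: {Start, Y, Z}.
Removed useless symbols: {W} and every production mentioning them.

Start → b | Y; Y → b | Z Start; Z → b a | d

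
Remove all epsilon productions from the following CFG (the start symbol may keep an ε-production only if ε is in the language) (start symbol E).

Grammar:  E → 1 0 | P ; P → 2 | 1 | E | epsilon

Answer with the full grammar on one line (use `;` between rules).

Nullable set = {E, P}.
ε ∈ L(G) since E is nullable, so keep E → ε.

E → 1 0 | P | ε; P → 2 | 1 | E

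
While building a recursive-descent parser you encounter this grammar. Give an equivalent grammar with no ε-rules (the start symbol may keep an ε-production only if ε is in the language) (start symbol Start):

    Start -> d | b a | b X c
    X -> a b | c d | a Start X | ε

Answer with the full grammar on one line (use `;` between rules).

Nullable nonterminals: {X}.
ε ∉ L(G), so no ε-production is kept.
For each production, add variants omitting each subset of nullable occurrences: Start → b X c gives b X c | b c. X → a Start X gives a Start X | a Start.

Start -> d | b a | b X c | b c; X -> a b | c d | a Start X | a Start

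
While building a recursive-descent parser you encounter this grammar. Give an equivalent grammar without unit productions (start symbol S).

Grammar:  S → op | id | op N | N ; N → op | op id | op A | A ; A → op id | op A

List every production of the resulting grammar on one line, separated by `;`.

Unit pairs: N ⇒* {A}; S ⇒* {A, N}.
For each unit pair (A, B), copy every non-unit production of B to A, then drop all unit productions.

S → op | id | op N | op id | op A; N → op | op id | op A; A → op id | op A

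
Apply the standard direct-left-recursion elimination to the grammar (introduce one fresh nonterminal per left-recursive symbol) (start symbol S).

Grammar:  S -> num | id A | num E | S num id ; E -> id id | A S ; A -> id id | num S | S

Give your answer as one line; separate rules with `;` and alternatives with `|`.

Directly left-recursive nonterminal: S.
For S: α = {num id}, β = {num, id A, num E}. Rewrite as S → β S' and S' → α S' | ε.

S -> num S' | id A S' | num E S'; E -> id id | A S; A -> id id | num S | S; S' -> num id S' | ε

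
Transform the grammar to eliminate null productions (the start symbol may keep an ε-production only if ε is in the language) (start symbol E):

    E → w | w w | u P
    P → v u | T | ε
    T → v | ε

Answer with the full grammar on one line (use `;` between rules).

Nullable nonterminals: {P, T}.
ε ∉ L(G), so no ε-production is kept.
Add the nullable-subset variants: E → u P gives u P | u.

E → w | w w | u P | u; P → v u | T; T → v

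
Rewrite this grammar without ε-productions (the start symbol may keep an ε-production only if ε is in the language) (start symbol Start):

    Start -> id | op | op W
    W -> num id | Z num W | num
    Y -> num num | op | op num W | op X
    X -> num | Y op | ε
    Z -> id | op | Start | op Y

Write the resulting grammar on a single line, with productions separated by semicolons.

Nullable nonterminals: {X}.
ε ∉ L(G), so no ε-production is kept.

Start -> id | op | op W; W -> num id | Z num W | num; Y -> num num | op | op num W | op X; X -> num | Y op; Z -> id | op | Start | op Y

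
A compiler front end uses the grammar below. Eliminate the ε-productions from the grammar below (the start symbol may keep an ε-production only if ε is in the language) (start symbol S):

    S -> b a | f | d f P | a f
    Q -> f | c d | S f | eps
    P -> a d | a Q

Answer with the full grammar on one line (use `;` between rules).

S -> b a | f | d f P | a f; Q -> f | c d | S f; P -> a d | a Q | a

Nullable nonterminals: {Q}.
ε ∉ L(G), so no ε-production is kept.
For each production, add variants omitting each subset of nullable occurrences: P → a Q gives a Q | a.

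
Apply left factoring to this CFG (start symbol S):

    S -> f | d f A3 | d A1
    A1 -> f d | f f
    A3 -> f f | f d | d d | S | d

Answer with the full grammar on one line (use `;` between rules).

S -> f | d S'; A1 -> f A1'; A3 -> S | f A3' | d A3''; S' -> f A3 | A1; A1' -> d | f; A3' -> f | d; A3'' -> d | ε

S has alternatives sharing prefix 'd': factor to S → d S' with S' → f A3 | A1.
A1 has alternatives sharing prefix 'f': factor to A1 → f A1' with A1' → d | f.
A3 has alternatives sharing prefix 'f': factor to A3 → f A3' with A3' → f | d.
A3 has alternatives sharing prefix 'd': factor to A3 → d A3'' with A3'' → d | ε.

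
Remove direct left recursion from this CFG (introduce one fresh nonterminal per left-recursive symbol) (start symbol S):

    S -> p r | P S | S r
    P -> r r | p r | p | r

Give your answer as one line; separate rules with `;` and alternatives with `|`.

S is directly left-recursive.
For S: α = {r}, β = {p r, P S}. Rewrite as S → β S' and S' → α S' | ε.

S -> p r S' | P S S'; P -> r r | p r | p | r; S' -> r S' | ε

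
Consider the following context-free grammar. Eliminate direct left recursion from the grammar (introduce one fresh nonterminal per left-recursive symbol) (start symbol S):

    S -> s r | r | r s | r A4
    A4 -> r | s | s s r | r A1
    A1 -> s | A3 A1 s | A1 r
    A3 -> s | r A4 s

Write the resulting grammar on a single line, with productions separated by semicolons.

Directly left-recursive nonterminal: A1.
For A1: α = {r}, β = {s, A3 A1 s}. Rewrite as A1 → β A1' and A1' → α A1' | ε.

S -> s r | r | r s | r A4; A4 -> r | s | s s r | r A1; A1 -> s A1' | A3 A1 s A1'; A3 -> s | r A4 s; A1' -> r A1' | ε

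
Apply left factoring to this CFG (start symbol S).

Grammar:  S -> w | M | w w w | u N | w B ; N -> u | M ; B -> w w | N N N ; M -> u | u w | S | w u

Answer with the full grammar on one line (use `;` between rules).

S -> M | u N | w S'; N -> u | M; B -> w w | N N N; M -> S | w u | u M'; S' -> ε | w w | B; M' -> ε | w

S has alternatives sharing prefix 'w': factor to S → w S' with S' → ε | w w | B.
M has alternatives sharing prefix 'u': factor to M → u M' with M' → ε | w.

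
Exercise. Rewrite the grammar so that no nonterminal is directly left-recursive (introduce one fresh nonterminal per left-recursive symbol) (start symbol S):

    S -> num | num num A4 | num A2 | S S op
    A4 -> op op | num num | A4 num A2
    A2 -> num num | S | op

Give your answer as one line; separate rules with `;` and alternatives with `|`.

Left recursion appears on S, A4.
For S: α = {S op}, β = {num, num num A4, num A2}. Rewrite as S → β S' and S' → α S' | ε.
For A4: α = {num A2}, β = {op op, num num}. Rewrite as A4 → β A4' and A4' → α A4' | ε.

S -> num S' | num num A4 S' | num A2 S'; A4 -> op op A4' | num num A4'; A2 -> num num | S | op; S' -> S op S' | ε; A4' -> num A2 A4' | ε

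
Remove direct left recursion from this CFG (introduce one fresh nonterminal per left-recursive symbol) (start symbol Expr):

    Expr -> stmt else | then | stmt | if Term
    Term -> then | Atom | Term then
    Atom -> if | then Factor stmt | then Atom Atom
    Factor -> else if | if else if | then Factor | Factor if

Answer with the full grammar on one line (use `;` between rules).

Expr -> stmt else | then | stmt | if Term; Term -> then Term1 | Atom Term1; Atom -> if | then Factor stmt | then Atom Atom; Factor -> else if Factor1 | if else if Factor1 | then Factor Factor1; Term1 -> then Term1 | ε; Factor1 -> if Factor1 | ε

Directly left-recursive nonterminals: Term, Factor.
For Term: α = {then}, β = {then, Atom}. Rewrite as Term → β Term1 and Term1 → α Term1 | ε.
For Factor: α = {if}, β = {else if, if else if, then Factor}. Rewrite as Factor → β Factor1 and Factor1 → α Factor1 | ε.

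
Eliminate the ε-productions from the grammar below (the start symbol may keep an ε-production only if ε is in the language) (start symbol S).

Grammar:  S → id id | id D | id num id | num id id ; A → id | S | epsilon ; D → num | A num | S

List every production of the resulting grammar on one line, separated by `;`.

Nullable nonterminals: {A}.
ε ∉ L(G), so no ε-production is kept.

S → id id | id D | id num id | num id id; A → id | S; D → num | A num | S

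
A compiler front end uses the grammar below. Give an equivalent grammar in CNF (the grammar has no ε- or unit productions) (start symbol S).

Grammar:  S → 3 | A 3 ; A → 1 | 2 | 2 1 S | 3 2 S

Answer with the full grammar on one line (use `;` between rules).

Introduce a nonterminal for each terminal appearing in a rule of length ≥ 2: X1 → 3, X2 → 2, X3 → 1.
Binarize each right-hand side of length ≥ 3 by chaining fresh nonterminals (Y1, Y2, …): affected rules were A → X2 X3 S; A → X1 X2 S.

S → 3 | A X1; A → 1 | 2 | X2 Y1 | X1 Y2; X1 → 3; X2 → 2; X3 → 1; Y1 → X3 S; Y2 → X2 S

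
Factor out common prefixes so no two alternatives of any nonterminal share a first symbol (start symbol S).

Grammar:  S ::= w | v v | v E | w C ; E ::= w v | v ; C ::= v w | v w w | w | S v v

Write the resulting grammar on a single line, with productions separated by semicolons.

S has alternatives sharing prefix 'w': factor to S → w S' with S' → ε | C.
S has alternatives sharing prefix 'v': factor to S → v S'' with S'' → v | E.
C has alternatives sharing prefix 'v w': factor to C → v w C' with C' → ε | w.

S ::= w S' | v S''; E ::= w v | v; C ::= w | S v v | v w C'; S' ::= epsilon | C; S'' ::= v | E; C' ::= epsilon | w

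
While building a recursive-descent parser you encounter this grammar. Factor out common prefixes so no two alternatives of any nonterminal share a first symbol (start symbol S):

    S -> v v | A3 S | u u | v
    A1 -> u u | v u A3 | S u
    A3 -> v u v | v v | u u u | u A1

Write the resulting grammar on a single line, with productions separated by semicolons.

S has alternatives sharing prefix 'v': factor to S → v S' with S' → v | ε.
A3 has alternatives sharing prefix 'v': factor to A3 → v A3' with A3' → u v | v.
A3 has alternatives sharing prefix 'u': factor to A3 → u A3'' with A3'' → u u | A1.

S -> A3 S | u u | v S'; A1 -> u u | v u A3 | S u; A3 -> v A3' | u A3''; S' -> v | ε; A3' -> u v | v; A3'' -> u u | A1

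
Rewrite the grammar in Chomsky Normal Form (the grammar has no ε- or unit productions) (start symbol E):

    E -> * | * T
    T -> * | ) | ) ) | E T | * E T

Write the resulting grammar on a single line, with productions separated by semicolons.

Introduce a nonterminal for each terminal appearing in a rule of length ≥ 2: X1 → *, X2 → ).
Binarize each right-hand side of length ≥ 3 by chaining fresh nonterminals (Y1, Y2, …): affected rules were T → X1 E T.

E -> * | X1 T; T -> * | ) | X2 X2 | E T | X1 Y1; X1 -> *; X2 -> ); Y1 -> E T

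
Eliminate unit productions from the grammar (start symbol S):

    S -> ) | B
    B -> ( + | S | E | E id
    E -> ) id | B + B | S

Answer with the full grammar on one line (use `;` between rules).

Unit pairs: B ⇒* {E, S}; E ⇒* {B, S}; S ⇒* {B, E}.
For every A with A ⇒* B via unit rules, add B's non-unit alternatives to A; then delete every rule of the form X → Y.

S -> ( + | E id | ) id | B + B | ); B -> ( + | E id | ) id | B + B | ); E -> ( + | E id | ) id | B + B | )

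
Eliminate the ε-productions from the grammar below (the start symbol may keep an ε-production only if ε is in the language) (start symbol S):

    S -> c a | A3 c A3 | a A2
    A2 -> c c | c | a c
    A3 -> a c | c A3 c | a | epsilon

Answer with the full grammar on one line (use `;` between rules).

S -> c a | A3 c A3 | A3 c | c A3 | c | a A2; A2 -> c c | c | a c; A3 -> a c | c A3 c | c c | a

Nullable set = {A3}.
ε ∉ L(G), so no ε-production is kept.
Add the nullable-subset variants: S → A3 c A3 gives A3 c A3 | A3 c | c A3 | c. A3 → c A3 c gives c A3 c | c c.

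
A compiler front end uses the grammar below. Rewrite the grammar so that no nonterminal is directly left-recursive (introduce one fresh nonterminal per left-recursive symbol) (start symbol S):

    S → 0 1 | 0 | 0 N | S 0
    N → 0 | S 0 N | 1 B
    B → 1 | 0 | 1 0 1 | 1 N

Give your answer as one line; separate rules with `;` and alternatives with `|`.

Left recursion appears on S.
For S: α = {0}, β = {0 1, 0, 0 N}. Rewrite as S → β S' and S' → α S' | ε.

S → 0 1 S' | 0 S' | 0 N S'; N → 0 | S 0 N | 1 B; B → 1 | 0 | 1 0 1 | 1 N; S' → 0 S' | ε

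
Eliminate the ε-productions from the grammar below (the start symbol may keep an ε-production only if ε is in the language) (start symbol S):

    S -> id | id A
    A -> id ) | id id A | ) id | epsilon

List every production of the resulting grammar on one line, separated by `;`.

The nullable symbols are {A}.
ε ∉ L(G), so no ε-production is kept.
Expand every rule over subsets of its nullable positions: A → id id A gives id id A | id id.

S -> id | id A; A -> id ) | id id A | id id | ) id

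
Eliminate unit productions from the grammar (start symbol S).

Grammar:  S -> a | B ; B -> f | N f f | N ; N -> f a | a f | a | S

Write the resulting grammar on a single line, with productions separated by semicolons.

S -> f | N f f | a | f a | a f; B -> f | N f f | a | f a | a f; N -> f | N f f | a | f a | a f

Unit pairs: B ⇒* {N, S}; N ⇒* {B, S}; S ⇒* {B, N}.
For every A with A ⇒* B via unit rules, add B's non-unit alternatives to A; then delete every rule of the form X → Y.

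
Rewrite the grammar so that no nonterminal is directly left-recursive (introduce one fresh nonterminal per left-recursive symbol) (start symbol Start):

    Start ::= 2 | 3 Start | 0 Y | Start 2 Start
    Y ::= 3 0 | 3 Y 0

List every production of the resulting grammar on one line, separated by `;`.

Start ::= 2 Start1 | 3 Start Start1 | 0 Y Start1; Y ::= 3 0 | 3 Y 0; Start1 ::= 2 Start Start1 | eps

Directly left-recursive nonterminal: Start.
For Start: α = {2 Start}, β = {2, 3 Start, 0 Y}. Rewrite as Start → β Start1 and Start1 → α Start1 | ε.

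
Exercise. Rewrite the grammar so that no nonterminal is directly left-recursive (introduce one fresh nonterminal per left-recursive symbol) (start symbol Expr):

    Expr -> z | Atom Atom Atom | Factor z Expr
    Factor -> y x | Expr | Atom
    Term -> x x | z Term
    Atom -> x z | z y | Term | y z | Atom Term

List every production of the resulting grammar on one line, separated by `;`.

Directly left-recursive nonterminal: Atom.
For Atom: α = {Term}, β = {x z, z y, Term, y z}. Rewrite as Atom → β Atom1 and Atom1 → α Atom1 | ε.

Expr -> z | Atom Atom Atom | Factor z Expr; Factor -> y x | Expr | Atom; Term -> x x | z Term; Atom -> x z Atom1 | z y Atom1 | Term Atom1 | y z Atom1; Atom1 -> Term Atom1 | ε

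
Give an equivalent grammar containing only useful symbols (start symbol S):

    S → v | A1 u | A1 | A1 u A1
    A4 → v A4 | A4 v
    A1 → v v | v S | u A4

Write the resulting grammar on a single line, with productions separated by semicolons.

Generating nonterminals: {A1, S}.
Reachable from S after that: {A1, S}.
Removed useless symbols: {A4} and every production mentioning them.

S → v | A1 u | A1 | A1 u A1; A1 → v v | v S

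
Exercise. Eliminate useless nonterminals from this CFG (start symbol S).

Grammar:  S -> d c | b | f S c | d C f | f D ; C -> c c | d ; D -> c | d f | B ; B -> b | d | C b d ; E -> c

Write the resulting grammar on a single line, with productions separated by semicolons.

S -> d c | b | f S c | d C f | f D; C -> c c | d; D -> c | d f | B; B -> b | d | C b d

Generating nonterminals: {B, C, D, E, S}.
Reachable from S after that: {B, C, D, S}.
Removed useless symbols: {E} and every production mentioning them.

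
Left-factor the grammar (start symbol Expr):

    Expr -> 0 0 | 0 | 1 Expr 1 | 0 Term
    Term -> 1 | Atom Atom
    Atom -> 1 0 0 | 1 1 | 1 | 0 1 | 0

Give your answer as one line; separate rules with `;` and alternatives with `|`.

Expr -> 1 Expr 1 | 0 Expr1; Term -> 1 | Atom Atom; Atom -> 1 Atom1 | 0 Atom2; Expr1 -> 0 | eps | Term; Atom1 -> 0 0 | 1 | eps; Atom2 -> 1 | eps

Expr has alternatives sharing prefix '0': factor to Expr → 0 Expr1 with Expr1 → 0 | ε | Term.
Atom has alternatives sharing prefix '1': factor to Atom → 1 Atom1 with Atom1 → 0 0 | 1 | ε.
Atom has alternatives sharing prefix '0': factor to Atom → 0 Atom2 with Atom2 → 1 | ε.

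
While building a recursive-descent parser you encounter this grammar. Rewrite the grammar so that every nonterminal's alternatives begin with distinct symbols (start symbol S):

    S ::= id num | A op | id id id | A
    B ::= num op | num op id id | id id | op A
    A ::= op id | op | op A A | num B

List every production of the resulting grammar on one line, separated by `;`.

S has alternatives sharing prefix 'id': factor to S → id S' with S' → num | id id.
S has alternatives sharing prefix 'A': factor to S → A S'' with S'' → op | ε.
B has alternatives sharing prefix 'num op': factor to B → num op B' with B' → ε | id id.
A has alternatives sharing prefix 'op': factor to A → op A' with A' → id | ε | A A.

S ::= id S' | A S''; B ::= id id | op A | num op B'; A ::= num B | op A'; S' ::= num | id id; S'' ::= op | ε; B' ::= ε | id id; A' ::= id | ε | A A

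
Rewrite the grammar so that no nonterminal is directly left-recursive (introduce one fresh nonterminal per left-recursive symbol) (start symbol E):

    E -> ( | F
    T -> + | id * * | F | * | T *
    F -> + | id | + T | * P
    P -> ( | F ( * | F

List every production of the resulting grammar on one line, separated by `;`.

E -> ( | F; T -> + T' | id * * T' | F T' | * T'; F -> + | id | + T | * P; P -> ( | F ( * | F; T' -> * T' | ε

T is directly left-recursive.
For T: α = {*}, β = {+, id * *, F, *}. Rewrite as T → β T' and T' → α T' | ε.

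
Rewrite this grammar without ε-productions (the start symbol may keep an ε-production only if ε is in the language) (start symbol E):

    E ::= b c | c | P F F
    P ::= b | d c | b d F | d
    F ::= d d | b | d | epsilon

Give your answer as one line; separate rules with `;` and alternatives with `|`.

Nullable nonterminals: {F}.
ε ∉ L(G), so no ε-production is kept.
Add the nullable-subset variants: E → P F F gives P F F | P F | P. P → b d F gives b d F | b d.

E ::= b c | c | P F F | P F | P; P ::= b | d c | b d F | b d | d; F ::= d d | b | d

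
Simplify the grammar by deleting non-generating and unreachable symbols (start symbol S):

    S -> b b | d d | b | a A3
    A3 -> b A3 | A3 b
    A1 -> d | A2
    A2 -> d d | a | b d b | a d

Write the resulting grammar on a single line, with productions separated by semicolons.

Generating nonterminals: {A1, A2, S}.
Reachable from S after that: {S}.
Removed useless symbols: {A1, A2, A3} and every production mentioning them.

S -> b b | d d | b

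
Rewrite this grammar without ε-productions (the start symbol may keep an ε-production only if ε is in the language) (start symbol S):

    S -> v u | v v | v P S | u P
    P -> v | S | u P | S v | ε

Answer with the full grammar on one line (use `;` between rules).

S -> v u | v v | v P S | v S | u P | u; P -> v | S | u P | u | S v

Nullable set = {P}.
ε ∉ L(G), so no ε-production is kept.
Add the nullable-subset variants: S → v P S gives v P S | v S. S → u P gives u P | u. P → u P gives u P | u.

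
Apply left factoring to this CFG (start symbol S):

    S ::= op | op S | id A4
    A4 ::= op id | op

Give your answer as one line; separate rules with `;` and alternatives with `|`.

S has alternatives sharing prefix 'op': factor to S → op S' with S' → ε | S.
A4 has alternatives sharing prefix 'op': factor to A4 → op A4' with A4' → id | ε.

S ::= id A4 | op S'; A4 ::= op A4'; S' ::= ε | S; A4' ::= id | ε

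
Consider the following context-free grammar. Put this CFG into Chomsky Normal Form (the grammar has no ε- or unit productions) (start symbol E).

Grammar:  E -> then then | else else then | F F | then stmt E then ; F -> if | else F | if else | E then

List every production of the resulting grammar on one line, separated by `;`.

Introduce a nonterminal for each terminal appearing in a rule of length ≥ 2: X1 → then, X2 → else, X3 → stmt, X4 → if.
Binarize each right-hand side of length ≥ 3 by chaining fresh nonterminals (Y1, Y2, …): affected rules were E → X2 X2 X1; E → X1 X3 E X1.

E -> X1 X1 | X2 Y1 | F F | X1 Y2; F -> if | X2 F | X4 X2 | E X1; X1 -> then; X2 -> else; X3 -> stmt; X4 -> if; Y1 -> X2 X1; Y2 -> X3 Y3; Y3 -> E X1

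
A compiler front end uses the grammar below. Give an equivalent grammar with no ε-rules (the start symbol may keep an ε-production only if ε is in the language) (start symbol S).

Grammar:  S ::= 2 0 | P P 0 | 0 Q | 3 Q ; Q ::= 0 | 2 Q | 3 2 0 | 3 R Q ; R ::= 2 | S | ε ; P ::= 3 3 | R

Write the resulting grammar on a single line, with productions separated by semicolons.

S ::= 2 0 | P P 0 | P 0 | 0 | 0 Q | 3 Q; Q ::= 0 | 2 Q | 3 2 0 | 3 R Q | 3 Q; R ::= 2 | S; P ::= 3 3 | R

The nullable symbols are {P, R}.
ε ∉ L(G), so no ε-production is kept.
Add the nullable-subset variants: S → P P 0 gives P P 0 | P 0 | 0. Q → 3 R Q gives 3 R Q | 3 Q.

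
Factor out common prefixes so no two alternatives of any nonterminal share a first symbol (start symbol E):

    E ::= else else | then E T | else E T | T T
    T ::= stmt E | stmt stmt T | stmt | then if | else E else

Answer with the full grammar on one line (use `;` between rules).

E ::= then E T | T T | else E'; T ::= then if | else E else | stmt T'; E' ::= else | E T; T' ::= E | stmt T | ε

E has alternatives sharing prefix 'else': factor to E → else E' with E' → else | E T.
T has alternatives sharing prefix 'stmt': factor to T → stmt T' with T' → E | stmt T | ε.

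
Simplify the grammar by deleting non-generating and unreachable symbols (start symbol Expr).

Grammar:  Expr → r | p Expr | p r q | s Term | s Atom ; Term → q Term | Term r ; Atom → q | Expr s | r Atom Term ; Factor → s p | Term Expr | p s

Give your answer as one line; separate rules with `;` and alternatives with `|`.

Expr → r | p Expr | p r q | s Atom; Atom → q | Expr s

Generating nonterminals: {Atom, Expr, Factor}.
Reachable from Expr after that: {Atom, Expr}.
Removed useless symbols: {Factor, Term} and every production mentioning them.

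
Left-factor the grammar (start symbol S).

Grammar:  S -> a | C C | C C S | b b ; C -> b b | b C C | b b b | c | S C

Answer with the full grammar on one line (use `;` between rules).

S has alternatives sharing prefix 'C C': factor to S → C C S' with S' → ε | S.
C has alternatives sharing prefix 'b': factor to C → b C' with C' → b | C C | b b.
C' has alternatives sharing prefix 'b': factor to C' → b C'' with C'' → ε | b.

S -> a | b b | C C S'; C -> c | S C | b C'; S' -> epsilon | S; C' -> C C | b C''; C'' -> epsilon | b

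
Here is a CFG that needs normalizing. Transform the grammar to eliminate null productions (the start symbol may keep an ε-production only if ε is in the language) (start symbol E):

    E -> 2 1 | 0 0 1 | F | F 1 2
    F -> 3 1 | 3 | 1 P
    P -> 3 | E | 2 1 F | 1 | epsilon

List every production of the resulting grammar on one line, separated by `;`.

E -> 2 1 | 0 0 1 | F | F 1 2; F -> 3 1 | 3 | 1 P | 1; P -> 3 | E | 2 1 F | 1

Nullable nonterminals: {P}.
ε ∉ L(G), so no ε-production is kept.
Add the nullable-subset variants: F → 1 P gives 1 P | 1.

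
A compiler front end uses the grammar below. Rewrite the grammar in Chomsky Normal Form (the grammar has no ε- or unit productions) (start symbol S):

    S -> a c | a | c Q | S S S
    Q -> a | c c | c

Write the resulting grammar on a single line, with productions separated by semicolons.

Introduce a nonterminal for each terminal appearing in a rule of length ≥ 2: X1 → a, X2 → c.
Binarize each right-hand side of length ≥ 3 by chaining fresh nonterminals (Y1, Y2, …): affected rules were S → S S S.

S -> X1 X2 | a | X2 Q | S Y1; Q -> a | X2 X2 | c; X1 -> a; X2 -> c; Y1 -> S S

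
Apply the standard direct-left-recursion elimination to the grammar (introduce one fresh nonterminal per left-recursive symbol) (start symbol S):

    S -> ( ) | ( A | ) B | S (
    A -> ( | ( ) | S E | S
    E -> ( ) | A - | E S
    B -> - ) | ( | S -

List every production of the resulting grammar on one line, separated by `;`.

S -> ( ) S' | ( A S' | ) B S'; A -> ( | ( ) | S E | S; E -> ( ) E' | A - E'; B -> - ) | ( | S -; S' -> ( S' | ε; E' -> S E' | ε

Directly left-recursive nonterminals: S, E.
For S: α = {(}, β = {( ), ( A, ) B}. Rewrite as S → β S' and S' → α S' | ε.
For E: α = {S}, β = {( ), A -}. Rewrite as E → β E' and E' → α E' | ε.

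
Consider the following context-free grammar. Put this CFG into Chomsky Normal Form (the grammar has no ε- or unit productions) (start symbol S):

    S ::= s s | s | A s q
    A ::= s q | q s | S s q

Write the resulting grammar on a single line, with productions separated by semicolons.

S ::= X1 X1 | s | A Y1; A ::= X1 X2 | X2 X1 | S Y2; X1 ::= s; X2 ::= q; Y1 ::= X1 X2; Y2 ::= X1 X2

Introduce a nonterminal for each terminal appearing in a rule of length ≥ 2: X1 → s, X2 → q.
Binarize each right-hand side of length ≥ 3 by chaining fresh nonterminals (Y1, Y2, …): affected rules were S → A X1 X2; A → S X1 X2.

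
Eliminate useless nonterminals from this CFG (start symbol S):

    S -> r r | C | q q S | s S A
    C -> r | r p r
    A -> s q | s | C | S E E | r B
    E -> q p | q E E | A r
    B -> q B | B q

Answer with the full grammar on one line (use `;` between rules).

S -> r r | C | q q S | s S A; C -> r | r p r; A -> s q | s | C | S E E; E -> q p | q E E | A r

Generating nonterminals: {A, C, E, S}.
Reachable from S after that: {A, C, E, S}.
Removed useless symbols: {B} and every production mentioning them.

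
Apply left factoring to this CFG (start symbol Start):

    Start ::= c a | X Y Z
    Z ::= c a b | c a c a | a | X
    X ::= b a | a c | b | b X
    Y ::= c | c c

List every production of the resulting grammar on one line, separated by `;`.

Z has alternatives sharing prefix 'c a': factor to Z → c a Z1 with Z1 → b | c a.
X has alternatives sharing prefix 'b': factor to X → b X1 with X1 → a | ε | X.
Y has alternatives sharing prefix 'c': factor to Y → c Y1 with Y1 → ε | c.

Start ::= c a | X Y Z; Z ::= a | X | c a Z1; X ::= a c | b X1; Y ::= c Y1; Z1 ::= b | c a; X1 ::= a | ε | X; Y1 ::= ε | c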